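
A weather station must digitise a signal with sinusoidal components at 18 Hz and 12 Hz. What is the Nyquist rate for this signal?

Highest-frequency component: 18 Hz.
Nyquist rate = 2 × 18 Hz = 36 Hz.

36 Hz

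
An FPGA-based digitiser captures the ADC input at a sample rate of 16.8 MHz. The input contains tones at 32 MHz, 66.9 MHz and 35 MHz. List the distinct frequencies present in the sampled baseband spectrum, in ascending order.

0.3 MHz, 1.4 MHz, 1.6 MHz

fs/2 = 8.4 MHz.
32 MHz mod fs = 15.2 MHz.
15.2 MHz > fs/2 = 8.4 MHz, folds to fs − 15.2 MHz = 1.6 MHz.
66.9 MHz mod fs = 16.5 MHz.
16.5 MHz > fs/2 = 8.4 MHz, folds to fs − 16.5 MHz = 0.3 MHz.
35 MHz mod fs = 1.4 MHz.
1.4 MHz ≤ fs/2 = 8.4 MHz, appears at 1.4 MHz.
Distinct values: {0.3 MHz, 1.4 MHz, 1.6 MHz}.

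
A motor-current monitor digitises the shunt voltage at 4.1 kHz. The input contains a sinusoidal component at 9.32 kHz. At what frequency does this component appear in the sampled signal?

1.12 kHz

9.32 kHz mod fs = 1.12 kHz.
1.12 kHz ≤ fs/2 = 2.05 kHz, appears at 1.12 kHz.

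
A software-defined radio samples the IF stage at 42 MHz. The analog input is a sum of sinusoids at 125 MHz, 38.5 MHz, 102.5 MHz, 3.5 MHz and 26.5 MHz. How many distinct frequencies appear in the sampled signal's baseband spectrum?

4

fs/2 = 21 MHz.
125 MHz mod fs = 41 MHz.
41 MHz > fs/2 = 21 MHz, folds to fs − 41 MHz = 1 MHz.
38.5 MHz > fs/2 = 21 MHz, folds to fs − 38.5 MHz = 3.5 MHz.
102.5 MHz mod fs = 18.5 MHz.
18.5 MHz ≤ fs/2 = 21 MHz, appears at 18.5 MHz.
3.5 MHz ≤ fs/2 = 21 MHz, passes unchanged.
26.5 MHz > fs/2 = 21 MHz, folds to fs − 26.5 MHz = 15.5 MHz.
Distinct values: {1 MHz, 3.5 MHz, 15.5 MHz, 18.5 MHz} → 4.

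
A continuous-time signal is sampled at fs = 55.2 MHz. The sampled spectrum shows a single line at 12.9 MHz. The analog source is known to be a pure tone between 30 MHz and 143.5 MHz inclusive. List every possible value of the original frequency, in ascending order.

42.3 MHz, 68.1 MHz, 97.5 MHz, 123.3 MHz

Frequencies that alias to 12.9 MHz are k·fs ± 12.9 MHz for integer k ≥ 0.
k=0: 12.9 MHz.
k=1: 42.3 MHz, 68.1 MHz.
k=2: 97.5 MHz, 123.3 MHz.
k=3: 152.7 MHz, 178.5 MHz.
Within [30 MHz, 143.5 MHz]: 42.3 MHz, 68.1 MHz, 97.5 MHz, 123.3 MHz.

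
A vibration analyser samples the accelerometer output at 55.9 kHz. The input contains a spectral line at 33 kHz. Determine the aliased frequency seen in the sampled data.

33 kHz > fs/2 = 27.95 kHz, folds to fs − 33 kHz = 22.9 kHz.

22.9 kHz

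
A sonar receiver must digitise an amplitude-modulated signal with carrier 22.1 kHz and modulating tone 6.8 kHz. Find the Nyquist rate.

57.8 kHz

AM sidebands sit at fc ± fm = 15.3 kHz and 28.9 kHz.
Highest-frequency component: 28.9 kHz.
Nyquist rate = 2 × 28.9 kHz = 57.8 kHz.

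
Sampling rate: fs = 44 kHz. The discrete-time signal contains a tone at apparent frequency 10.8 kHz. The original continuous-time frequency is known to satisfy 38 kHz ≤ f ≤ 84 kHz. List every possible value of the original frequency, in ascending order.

Frequencies that alias to 10.8 kHz are k·fs ± 10.8 kHz for integer k ≥ 0.
k=0: 10.8 kHz.
k=1: 33.2 kHz, 54.8 kHz.
k=2: 77.2 kHz, 98.8 kHz.
k=3: 121.2 kHz, 142.8 kHz.
Within [38 kHz, 84 kHz]: 54.8 kHz, 77.2 kHz.

54.8 kHz, 77.2 kHz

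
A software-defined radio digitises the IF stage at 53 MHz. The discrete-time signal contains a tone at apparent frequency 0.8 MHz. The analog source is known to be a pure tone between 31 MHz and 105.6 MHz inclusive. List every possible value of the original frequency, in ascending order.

52.2 MHz, 53.8 MHz, 105.2 MHz

Frequencies that alias to 0.8 MHz are k·fs ± 0.8 MHz for integer k ≥ 0.
k=0: 0.8 MHz.
k=1: 52.2 MHz, 53.8 MHz.
k=2: 105.2 MHz, 106.8 MHz.
k=3: 158.2 MHz, 159.8 MHz.
Within [31 MHz, 105.6 MHz]: 52.2 MHz, 53.8 MHz, 105.2 MHz.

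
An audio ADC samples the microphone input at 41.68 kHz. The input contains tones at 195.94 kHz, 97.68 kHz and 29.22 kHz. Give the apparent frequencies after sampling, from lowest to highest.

12.46 kHz, 14.32 kHz

fs/2 = 20.84 kHz.
195.94 kHz mod fs = 29.22 kHz.
29.22 kHz > fs/2 = 20.84 kHz, folds to fs − 29.22 kHz = 12.46 kHz.
97.68 kHz mod fs = 14.32 kHz.
14.32 kHz ≤ fs/2 = 20.84 kHz, appears at 14.32 kHz.
29.22 kHz > fs/2 = 20.84 kHz, folds to fs − 29.22 kHz = 12.46 kHz.
Distinct values: {12.46 kHz, 14.32 kHz}.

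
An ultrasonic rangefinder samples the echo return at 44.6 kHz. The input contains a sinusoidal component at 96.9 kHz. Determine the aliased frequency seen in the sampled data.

96.9 kHz mod fs = 7.7 kHz.
7.7 kHz ≤ fs/2 = 22.3 kHz, appears at 7.7 kHz.

7.7 kHz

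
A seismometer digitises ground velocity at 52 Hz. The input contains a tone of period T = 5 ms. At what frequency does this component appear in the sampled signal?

T = 5 ms → f = 1/T = 200 Hz.
200 Hz mod fs = 44 Hz.
44 Hz > fs/2 = 26 Hz, folds to fs − 44 Hz = 8 Hz.

8 Hz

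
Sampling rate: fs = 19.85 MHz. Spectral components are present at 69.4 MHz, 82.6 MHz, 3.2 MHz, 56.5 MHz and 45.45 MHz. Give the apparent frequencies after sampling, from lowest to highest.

fs/2 = 9.925 MHz.
69.4 MHz mod fs = 9.85 MHz.
9.85 MHz ≤ fs/2 = 9.925 MHz, appears at 9.85 MHz.
82.6 MHz mod fs = 3.2 MHz.
3.2 MHz ≤ fs/2 = 9.925 MHz, appears at 3.2 MHz.
3.2 MHz ≤ fs/2 = 9.925 MHz, passes unchanged.
56.5 MHz mod fs = 16.8 MHz.
16.8 MHz > fs/2 = 9.925 MHz, folds to fs − 16.8 MHz = 3.05 MHz.
45.45 MHz mod fs = 5.75 MHz.
5.75 MHz ≤ fs/2 = 9.925 MHz, appears at 5.75 MHz.
Distinct values: {3.05 MHz, 3.2 MHz, 5.75 MHz, 9.85 MHz}.

3.05 MHz, 3.2 MHz, 5.75 MHz, 9.85 MHz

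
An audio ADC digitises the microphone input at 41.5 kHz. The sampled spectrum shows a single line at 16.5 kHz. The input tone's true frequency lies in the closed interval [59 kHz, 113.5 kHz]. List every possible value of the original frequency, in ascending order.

66.5 kHz, 99.5 kHz, 108 kHz

Frequencies that alias to 16.5 kHz are k·fs ± 16.5 kHz for integer k ≥ 0.
k=0: 16.5 kHz.
k=1: 25 kHz, 58 kHz.
k=2: 66.5 kHz, 99.5 kHz.
k=3: 108 kHz, 141 kHz.
k=4: 149.5 kHz, 182.5 kHz.
Within [59 kHz, 113.5 kHz]: 66.5 kHz, 99.5 kHz, 108 kHz.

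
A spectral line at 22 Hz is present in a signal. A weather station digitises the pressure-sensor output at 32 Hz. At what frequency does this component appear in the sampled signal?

22 Hz > fs/2 = 16 Hz, folds to fs − 22 Hz = 10 Hz.

10 Hz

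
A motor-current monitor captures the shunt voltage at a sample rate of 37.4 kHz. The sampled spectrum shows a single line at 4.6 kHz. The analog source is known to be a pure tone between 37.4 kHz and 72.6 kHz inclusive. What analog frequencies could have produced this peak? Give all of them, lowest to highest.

42 kHz, 70.2 kHz

Frequencies that alias to 4.6 kHz are k·fs ± 4.6 kHz for integer k ≥ 0.
k=0: 4.6 kHz.
k=1: 32.8 kHz, 42 kHz.
k=2: 70.2 kHz, 79.4 kHz.
k=3: 107.6 kHz, 116.8 kHz.
Within [37.4 kHz, 72.6 kHz]: 42 kHz, 70.2 kHz.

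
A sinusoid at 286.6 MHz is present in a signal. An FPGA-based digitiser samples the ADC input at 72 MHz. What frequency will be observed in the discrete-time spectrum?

286.6 MHz mod fs = 70.6 MHz.
70.6 MHz > fs/2 = 36 MHz, folds to fs − 70.6 MHz = 1.4 MHz.

1.4 MHz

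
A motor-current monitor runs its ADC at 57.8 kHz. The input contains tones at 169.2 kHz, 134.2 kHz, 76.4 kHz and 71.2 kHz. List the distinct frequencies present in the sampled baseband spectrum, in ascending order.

4.2 kHz, 13.4 kHz, 18.6 kHz

fs/2 = 28.9 kHz.
169.2 kHz mod fs = 53.6 kHz.
53.6 kHz > fs/2 = 28.9 kHz, folds to fs − 53.6 kHz = 4.2 kHz.
134.2 kHz mod fs = 18.6 kHz.
18.6 kHz ≤ fs/2 = 28.9 kHz, appears at 18.6 kHz.
76.4 kHz mod fs = 18.6 kHz.
18.6 kHz ≤ fs/2 = 28.9 kHz, appears at 18.6 kHz.
71.2 kHz mod fs = 13.4 kHz.
13.4 kHz ≤ fs/2 = 28.9 kHz, appears at 13.4 kHz.
Distinct values: {4.2 kHz, 13.4 kHz, 18.6 kHz}.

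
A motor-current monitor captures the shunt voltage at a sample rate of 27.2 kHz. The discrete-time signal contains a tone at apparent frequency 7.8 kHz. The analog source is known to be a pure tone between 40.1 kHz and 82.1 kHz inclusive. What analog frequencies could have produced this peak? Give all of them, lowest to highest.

46.6 kHz, 62.2 kHz, 73.8 kHz

Frequencies that alias to 7.8 kHz are k·fs ± 7.8 kHz for integer k ≥ 0.
k=0: 7.8 kHz.
k=1: 19.4 kHz, 35 kHz.
k=2: 46.6 kHz, 62.2 kHz.
k=3: 73.8 kHz, 89.4 kHz.
k=4: 101 kHz, 116.6 kHz.
Within [40.1 kHz, 82.1 kHz]: 46.6 kHz, 62.2 kHz, 73.8 kHz.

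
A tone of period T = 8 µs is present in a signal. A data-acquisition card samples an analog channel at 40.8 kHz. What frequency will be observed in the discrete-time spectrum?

T = 8 µs → f = 1/T = 125 kHz.
125 kHz mod fs = 2.6 kHz.
2.6 kHz ≤ fs/2 = 20.4 kHz, appears at 2.6 kHz.

2.6 kHz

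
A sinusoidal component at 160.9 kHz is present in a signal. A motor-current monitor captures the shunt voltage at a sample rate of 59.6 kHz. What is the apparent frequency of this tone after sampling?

17.9 kHz

160.9 kHz mod fs = 41.7 kHz.
41.7 kHz > fs/2 = 29.8 kHz, folds to fs − 41.7 kHz = 17.9 kHz.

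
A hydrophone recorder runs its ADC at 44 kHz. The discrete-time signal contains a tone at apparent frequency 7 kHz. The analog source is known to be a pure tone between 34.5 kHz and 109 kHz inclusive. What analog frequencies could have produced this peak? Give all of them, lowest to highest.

Frequencies that alias to 7 kHz are k·fs ± 7 kHz for integer k ≥ 0.
k=0: 7 kHz.
k=1: 37 kHz, 51 kHz.
k=2: 81 kHz, 95 kHz.
k=3: 125 kHz, 139 kHz.
Within [34.5 kHz, 109 kHz]: 37 kHz, 51 kHz, 81 kHz, 95 kHz.

37 kHz, 51 kHz, 81 kHz, 95 kHz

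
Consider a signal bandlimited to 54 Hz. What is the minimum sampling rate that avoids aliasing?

108 Hz

Nyquist rate = 2 × 54 Hz = 108 Hz.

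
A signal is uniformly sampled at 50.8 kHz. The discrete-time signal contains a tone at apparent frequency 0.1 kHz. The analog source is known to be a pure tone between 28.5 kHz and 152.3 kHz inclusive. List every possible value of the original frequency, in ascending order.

50.7 kHz, 50.9 kHz, 101.5 kHz, 101.7 kHz, 152.3 kHz

Frequencies that alias to 0.1 kHz are k·fs ± 0.1 kHz for integer k ≥ 0.
k=0: 0.1 kHz.
k=1: 50.7 kHz, 50.9 kHz.
k=2: 101.5 kHz, 101.7 kHz.
k=3: 152.3 kHz, 152.5 kHz.
k=4: 203.1 kHz, 203.3 kHz.
Within [28.5 kHz, 152.3 kHz]: 50.7 kHz, 50.9 kHz, 101.5 kHz, 101.7 kHz, 152.3 kHz.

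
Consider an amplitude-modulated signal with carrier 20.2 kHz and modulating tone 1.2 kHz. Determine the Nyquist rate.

42.8 kHz

AM sidebands sit at fc ± fm = 19 kHz and 21.4 kHz.
Highest-frequency component: 21.4 kHz.
Nyquist rate = 2 × 21.4 kHz = 42.8 kHz.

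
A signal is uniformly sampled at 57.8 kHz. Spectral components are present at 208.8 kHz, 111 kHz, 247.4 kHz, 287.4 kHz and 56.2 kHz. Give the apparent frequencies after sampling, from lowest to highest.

1.6 kHz, 4.6 kHz, 16.2 kHz, 22.4 kHz

fs/2 = 28.9 kHz.
208.8 kHz mod fs = 35.4 kHz.
35.4 kHz > fs/2 = 28.9 kHz, folds to fs − 35.4 kHz = 22.4 kHz.
111 kHz mod fs = 53.2 kHz.
53.2 kHz > fs/2 = 28.9 kHz, folds to fs − 53.2 kHz = 4.6 kHz.
247.4 kHz mod fs = 16.2 kHz.
16.2 kHz ≤ fs/2 = 28.9 kHz, appears at 16.2 kHz.
287.4 kHz mod fs = 56.2 kHz.
56.2 kHz > fs/2 = 28.9 kHz, folds to fs − 56.2 kHz = 1.6 kHz.
56.2 kHz > fs/2 = 28.9 kHz, folds to fs − 56.2 kHz = 1.6 kHz.
Distinct values: {1.6 kHz, 4.6 kHz, 16.2 kHz, 22.4 kHz}.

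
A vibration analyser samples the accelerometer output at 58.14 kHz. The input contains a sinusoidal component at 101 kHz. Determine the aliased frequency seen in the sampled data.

101 kHz mod fs = 42.86 kHz.
42.86 kHz > fs/2 = 29.07 kHz, folds to fs − 42.86 kHz = 15.28 kHz.

15.28 kHz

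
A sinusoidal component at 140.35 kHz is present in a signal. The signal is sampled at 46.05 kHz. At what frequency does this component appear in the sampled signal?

2.2 kHz

140.35 kHz mod fs = 2.2 kHz.
2.2 kHz ≤ fs/2 = 23.025 kHz, appears at 2.2 kHz.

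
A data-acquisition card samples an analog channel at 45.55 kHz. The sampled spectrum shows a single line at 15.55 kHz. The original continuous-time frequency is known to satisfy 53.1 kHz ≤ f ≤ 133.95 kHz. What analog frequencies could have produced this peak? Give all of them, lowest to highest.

61.1 kHz, 75.55 kHz, 106.65 kHz, 121.1 kHz

Frequencies that alias to 15.55 kHz are k·fs ± 15.55 kHz for integer k ≥ 0.
k=0: 15.55 kHz.
k=1: 30 kHz, 61.1 kHz.
k=2: 75.55 kHz, 106.65 kHz.
k=3: 121.1 kHz, 152.2 kHz.
k=4: 166.65 kHz, 197.75 kHz.
Within [53.1 kHz, 133.95 kHz]: 61.1 kHz, 75.55 kHz, 106.65 kHz, 121.1 kHz.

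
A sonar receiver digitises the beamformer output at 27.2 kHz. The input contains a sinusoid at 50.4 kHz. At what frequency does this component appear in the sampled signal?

50.4 kHz mod fs = 23.2 kHz.
23.2 kHz > fs/2 = 13.6 kHz, folds to fs − 23.2 kHz = 4 kHz.

4 kHz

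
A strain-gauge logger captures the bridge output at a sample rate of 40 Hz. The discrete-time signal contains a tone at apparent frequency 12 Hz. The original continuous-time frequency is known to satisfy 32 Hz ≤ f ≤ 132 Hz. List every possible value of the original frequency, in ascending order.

Frequencies that alias to 12 Hz are k·fs ± 12 Hz for integer k ≥ 0.
k=0: 12 Hz.
k=1: 28 Hz, 52 Hz.
k=2: 68 Hz, 92 Hz.
k=3: 108 Hz, 132 Hz.
k=4: 148 Hz, 172 Hz.
Within [32 Hz, 132 Hz]: 52 Hz, 68 Hz, 92 Hz, 108 Hz, 132 Hz.

52 Hz, 68 Hz, 92 Hz, 108 Hz, 132 Hz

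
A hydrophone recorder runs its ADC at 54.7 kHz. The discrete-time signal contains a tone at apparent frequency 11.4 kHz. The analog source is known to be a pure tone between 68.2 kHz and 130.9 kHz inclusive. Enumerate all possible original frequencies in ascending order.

98 kHz, 120.8 kHz

Frequencies that alias to 11.4 kHz are k·fs ± 11.4 kHz for integer k ≥ 0.
k=0: 11.4 kHz.
k=1: 43.3 kHz, 66.1 kHz.
k=2: 98 kHz, 120.8 kHz.
k=3: 152.7 kHz, 175.5 kHz.
Within [68.2 kHz, 130.9 kHz]: 98 kHz, 120.8 kHz.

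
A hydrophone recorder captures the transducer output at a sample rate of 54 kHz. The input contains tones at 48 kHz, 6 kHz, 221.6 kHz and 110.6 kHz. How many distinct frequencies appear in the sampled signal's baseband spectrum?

fs/2 = 27 kHz.
48 kHz > fs/2 = 27 kHz, folds to fs − 48 kHz = 6 kHz.
6 kHz ≤ fs/2 = 27 kHz, passes unchanged.
221.6 kHz mod fs = 5.6 kHz.
5.6 kHz ≤ fs/2 = 27 kHz, appears at 5.6 kHz.
110.6 kHz mod fs = 2.6 kHz.
2.6 kHz ≤ fs/2 = 27 kHz, appears at 2.6 kHz.
Distinct values: {2.6 kHz, 5.6 kHz, 6 kHz} → 3.

3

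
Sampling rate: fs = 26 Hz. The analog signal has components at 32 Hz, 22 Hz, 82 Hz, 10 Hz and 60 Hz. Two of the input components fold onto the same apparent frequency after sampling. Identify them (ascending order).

22 Hz, 82 Hz

fs/2 = 13 Hz.
32 Hz mod fs = 6 Hz.
6 Hz ≤ fs/2 = 13 Hz, appears at 6 Hz.
22 Hz > fs/2 = 13 Hz, folds to fs − 22 Hz = 4 Hz.
82 Hz mod fs = 4 Hz.
4 Hz ≤ fs/2 = 13 Hz, appears at 4 Hz.
10 Hz ≤ fs/2 = 13 Hz, passes unchanged.
60 Hz mod fs = 8 Hz.
8 Hz ≤ fs/2 = 13 Hz, appears at 8 Hz.
22 Hz and 82 Hz both map to 4 Hz.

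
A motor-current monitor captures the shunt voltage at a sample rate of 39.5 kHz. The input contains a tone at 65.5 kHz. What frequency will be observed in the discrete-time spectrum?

65.5 kHz mod fs = 26 kHz.
26 kHz > fs/2 = 19.75 kHz, folds to fs − 26 kHz = 13.5 kHz.

13.5 kHz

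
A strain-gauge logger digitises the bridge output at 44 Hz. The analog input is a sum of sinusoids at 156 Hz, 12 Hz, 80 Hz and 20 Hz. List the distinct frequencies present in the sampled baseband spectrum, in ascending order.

fs/2 = 22 Hz.
156 Hz mod fs = 24 Hz.
24 Hz > fs/2 = 22 Hz, folds to fs − 24 Hz = 20 Hz.
12 Hz ≤ fs/2 = 22 Hz, passes unchanged.
80 Hz mod fs = 36 Hz.
36 Hz > fs/2 = 22 Hz, folds to fs − 36 Hz = 8 Hz.
20 Hz ≤ fs/2 = 22 Hz, passes unchanged.
Distinct values: {8 Hz, 12 Hz, 20 Hz}.

8 Hz, 12 Hz, 20 Hz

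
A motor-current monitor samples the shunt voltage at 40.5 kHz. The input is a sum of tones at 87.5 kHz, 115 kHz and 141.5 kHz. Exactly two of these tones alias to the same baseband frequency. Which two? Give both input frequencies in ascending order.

fs/2 = 20.25 kHz.
87.5 kHz mod fs = 6.5 kHz.
6.5 kHz ≤ fs/2 = 20.25 kHz, appears at 6.5 kHz.
115 kHz mod fs = 34 kHz.
34 kHz > fs/2 = 20.25 kHz, folds to fs − 34 kHz = 6.5 kHz.
141.5 kHz mod fs = 20 kHz.
20 kHz ≤ fs/2 = 20.25 kHz, appears at 20 kHz.
87.5 kHz and 115 kHz both map to 6.5 kHz.

87.5 kHz, 115 kHz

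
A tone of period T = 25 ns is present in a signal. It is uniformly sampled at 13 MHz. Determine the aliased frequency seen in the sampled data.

1 MHz

T = 25 ns → f = 1/T = 40 MHz.
40 MHz mod fs = 1 MHz.
1 MHz ≤ fs/2 = 6.5 MHz, appears at 1 MHz.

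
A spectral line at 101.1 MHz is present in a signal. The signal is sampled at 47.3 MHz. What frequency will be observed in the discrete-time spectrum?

6.5 MHz

101.1 MHz mod fs = 6.5 MHz.
6.5 MHz ≤ fs/2 = 23.65 MHz, appears at 6.5 MHz.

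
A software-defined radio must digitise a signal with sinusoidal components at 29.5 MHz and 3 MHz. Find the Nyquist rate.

59 MHz

Highest-frequency component: 29.5 MHz.
Nyquist rate = 2 × 29.5 MHz = 59 MHz.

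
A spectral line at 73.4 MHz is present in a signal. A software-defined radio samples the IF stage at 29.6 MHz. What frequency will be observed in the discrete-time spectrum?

73.4 MHz mod fs = 14.2 MHz.
14.2 MHz ≤ fs/2 = 14.8 MHz, appears at 14.2 MHz.

14.2 MHz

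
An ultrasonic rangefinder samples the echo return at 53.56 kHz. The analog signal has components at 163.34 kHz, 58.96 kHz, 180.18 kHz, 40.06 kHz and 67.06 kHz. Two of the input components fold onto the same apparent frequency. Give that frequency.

fs/2 = 26.78 kHz.
163.34 kHz mod fs = 2.66 kHz.
2.66 kHz ≤ fs/2 = 26.78 kHz, appears at 2.66 kHz.
58.96 kHz mod fs = 5.4 kHz.
5.4 kHz ≤ fs/2 = 26.78 kHz, appears at 5.4 kHz.
180.18 kHz mod fs = 19.5 kHz.
19.5 kHz ≤ fs/2 = 26.78 kHz, appears at 19.5 kHz.
40.06 kHz > fs/2 = 26.78 kHz, folds to fs − 40.06 kHz = 13.5 kHz.
67.06 kHz mod fs = 13.5 kHz.
13.5 kHz ≤ fs/2 = 26.78 kHz, appears at 13.5 kHz.
40.06 kHz and 67.06 kHz both map to 13.5 kHz.

13.5 kHz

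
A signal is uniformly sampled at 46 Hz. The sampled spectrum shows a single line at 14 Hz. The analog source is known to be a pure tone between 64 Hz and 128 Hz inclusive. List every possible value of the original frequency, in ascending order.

78 Hz, 106 Hz, 124 Hz

Frequencies that alias to 14 Hz are k·fs ± 14 Hz for integer k ≥ 0.
k=0: 14 Hz.
k=1: 32 Hz, 60 Hz.
k=2: 78 Hz, 106 Hz.
k=3: 124 Hz, 152 Hz.
k=4: 170 Hz, 198 Hz.
Within [64 Hz, 128 Hz]: 78 Hz, 106 Hz, 124 Hz.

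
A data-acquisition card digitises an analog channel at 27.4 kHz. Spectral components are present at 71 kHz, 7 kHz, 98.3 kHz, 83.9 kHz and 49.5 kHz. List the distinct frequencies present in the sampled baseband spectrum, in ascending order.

fs/2 = 13.7 kHz.
71 kHz mod fs = 16.2 kHz.
16.2 kHz > fs/2 = 13.7 kHz, folds to fs − 16.2 kHz = 11.2 kHz.
7 kHz ≤ fs/2 = 13.7 kHz, passes unchanged.
98.3 kHz mod fs = 16.1 kHz.
16.1 kHz > fs/2 = 13.7 kHz, folds to fs − 16.1 kHz = 11.3 kHz.
83.9 kHz mod fs = 1.7 kHz.
1.7 kHz ≤ fs/2 = 13.7 kHz, appears at 1.7 kHz.
49.5 kHz mod fs = 22.1 kHz.
22.1 kHz > fs/2 = 13.7 kHz, folds to fs − 22.1 kHz = 5.3 kHz.
Distinct values: {1.7 kHz, 5.3 kHz, 7 kHz, 11.2 kHz, 11.3 kHz}.

1.7 kHz, 5.3 kHz, 7 kHz, 11.2 kHz, 11.3 kHz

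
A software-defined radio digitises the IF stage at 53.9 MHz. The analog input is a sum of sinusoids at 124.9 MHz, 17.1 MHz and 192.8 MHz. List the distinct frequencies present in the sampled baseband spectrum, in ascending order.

17.1 MHz, 22.8 MHz

fs/2 = 26.95 MHz.
124.9 MHz mod fs = 17.1 MHz.
17.1 MHz ≤ fs/2 = 26.95 MHz, appears at 17.1 MHz.
17.1 MHz ≤ fs/2 = 26.95 MHz, passes unchanged.
192.8 MHz mod fs = 31.1 MHz.
31.1 MHz > fs/2 = 26.95 MHz, folds to fs − 31.1 MHz = 22.8 MHz.
Distinct values: {17.1 MHz, 22.8 MHz}.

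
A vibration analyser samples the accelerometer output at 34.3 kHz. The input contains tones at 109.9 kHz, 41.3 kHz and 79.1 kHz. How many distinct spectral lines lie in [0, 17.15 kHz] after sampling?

fs/2 = 17.15 kHz.
109.9 kHz mod fs = 7 kHz.
7 kHz ≤ fs/2 = 17.15 kHz, appears at 7 kHz.
41.3 kHz mod fs = 7 kHz.
7 kHz ≤ fs/2 = 17.15 kHz, appears at 7 kHz.
79.1 kHz mod fs = 10.5 kHz.
10.5 kHz ≤ fs/2 = 17.15 kHz, appears at 10.5 kHz.
Distinct values: {7 kHz, 10.5 kHz} → 2.

2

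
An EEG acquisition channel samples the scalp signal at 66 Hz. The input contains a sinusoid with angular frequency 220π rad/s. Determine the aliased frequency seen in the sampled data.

22 Hz

ω = 220π rad/s → f = ω/(2π) = 110 Hz.
110 Hz mod fs = 44 Hz.
44 Hz > fs/2 = 33 Hz, folds to fs − 44 Hz = 22 Hz.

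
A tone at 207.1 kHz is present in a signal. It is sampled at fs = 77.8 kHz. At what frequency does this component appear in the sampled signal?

207.1 kHz mod fs = 51.5 kHz.
51.5 kHz > fs/2 = 38.9 kHz, folds to fs − 51.5 kHz = 26.3 kHz.

26.3 kHz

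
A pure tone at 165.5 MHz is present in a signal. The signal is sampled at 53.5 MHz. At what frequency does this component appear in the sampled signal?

5 MHz

165.5 MHz mod fs = 5 MHz.
5 MHz ≤ fs/2 = 26.75 MHz, appears at 5 MHz.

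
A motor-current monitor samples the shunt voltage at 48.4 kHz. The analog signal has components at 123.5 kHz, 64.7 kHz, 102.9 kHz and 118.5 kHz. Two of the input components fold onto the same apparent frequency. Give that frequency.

fs/2 = 24.2 kHz.
123.5 kHz mod fs = 26.7 kHz.
26.7 kHz > fs/2 = 24.2 kHz, folds to fs − 26.7 kHz = 21.7 kHz.
64.7 kHz mod fs = 16.3 kHz.
16.3 kHz ≤ fs/2 = 24.2 kHz, appears at 16.3 kHz.
102.9 kHz mod fs = 6.1 kHz.
6.1 kHz ≤ fs/2 = 24.2 kHz, appears at 6.1 kHz.
118.5 kHz mod fs = 21.7 kHz.
21.7 kHz ≤ fs/2 = 24.2 kHz, appears at 21.7 kHz.
118.5 kHz and 123.5 kHz both map to 21.7 kHz.

21.7 kHz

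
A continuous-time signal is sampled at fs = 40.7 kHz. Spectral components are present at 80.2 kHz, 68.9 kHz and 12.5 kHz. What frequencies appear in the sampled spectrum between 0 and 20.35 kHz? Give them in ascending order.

1.2 kHz, 12.5 kHz

fs/2 = 20.35 kHz.
80.2 kHz mod fs = 39.5 kHz.
39.5 kHz > fs/2 = 20.35 kHz, folds to fs − 39.5 kHz = 1.2 kHz.
68.9 kHz mod fs = 28.2 kHz.
28.2 kHz > fs/2 = 20.35 kHz, folds to fs − 28.2 kHz = 12.5 kHz.
12.5 kHz ≤ fs/2 = 20.35 kHz, passes unchanged.
Distinct values: {1.2 kHz, 12.5 kHz}.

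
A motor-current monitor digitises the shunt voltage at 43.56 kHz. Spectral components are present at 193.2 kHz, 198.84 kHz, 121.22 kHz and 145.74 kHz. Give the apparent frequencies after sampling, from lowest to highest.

9.46 kHz, 15.06 kHz, 18.96 kHz

fs/2 = 21.78 kHz.
193.2 kHz mod fs = 18.96 kHz.
18.96 kHz ≤ fs/2 = 21.78 kHz, appears at 18.96 kHz.
198.84 kHz mod fs = 24.6 kHz.
24.6 kHz > fs/2 = 21.78 kHz, folds to fs − 24.6 kHz = 18.96 kHz.
121.22 kHz mod fs = 34.1 kHz.
34.1 kHz > fs/2 = 21.78 kHz, folds to fs − 34.1 kHz = 9.46 kHz.
145.74 kHz mod fs = 15.06 kHz.
15.06 kHz ≤ fs/2 = 21.78 kHz, appears at 15.06 kHz.
Distinct values: {9.46 kHz, 15.06 kHz, 18.96 kHz}.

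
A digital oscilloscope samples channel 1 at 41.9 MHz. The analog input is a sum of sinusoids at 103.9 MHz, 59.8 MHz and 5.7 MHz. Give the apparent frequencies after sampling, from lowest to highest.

5.7 MHz, 17.9 MHz, 20.1 MHz

fs/2 = 20.95 MHz.
103.9 MHz mod fs = 20.1 MHz.
20.1 MHz ≤ fs/2 = 20.95 MHz, appears at 20.1 MHz.
59.8 MHz mod fs = 17.9 MHz.
17.9 MHz ≤ fs/2 = 20.95 MHz, appears at 17.9 MHz.
5.7 MHz ≤ fs/2 = 20.95 MHz, passes unchanged.
Distinct values: {5.7 MHz, 17.9 MHz, 20.1 MHz}.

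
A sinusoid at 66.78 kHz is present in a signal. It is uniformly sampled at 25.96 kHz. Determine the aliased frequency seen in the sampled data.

11.1 kHz

66.78 kHz mod fs = 14.86 kHz.
14.86 kHz > fs/2 = 12.98 kHz, folds to fs − 14.86 kHz = 11.1 kHz.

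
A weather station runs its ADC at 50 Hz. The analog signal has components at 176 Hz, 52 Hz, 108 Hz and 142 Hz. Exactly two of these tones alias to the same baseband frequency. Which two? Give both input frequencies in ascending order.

fs/2 = 25 Hz.
176 Hz mod fs = 26 Hz.
26 Hz > fs/2 = 25 Hz, folds to fs − 26 Hz = 24 Hz.
52 Hz mod fs = 2 Hz.
2 Hz ≤ fs/2 = 25 Hz, appears at 2 Hz.
108 Hz mod fs = 8 Hz.
8 Hz ≤ fs/2 = 25 Hz, appears at 8 Hz.
142 Hz mod fs = 42 Hz.
42 Hz > fs/2 = 25 Hz, folds to fs − 42 Hz = 8 Hz.
108 Hz and 142 Hz both map to 8 Hz.

108 Hz, 142 Hz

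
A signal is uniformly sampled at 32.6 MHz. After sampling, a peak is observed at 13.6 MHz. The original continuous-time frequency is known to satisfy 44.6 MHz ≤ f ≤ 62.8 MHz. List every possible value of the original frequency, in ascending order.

Frequencies that alias to 13.6 MHz are k·fs ± 13.6 MHz for integer k ≥ 0.
k=0: 13.6 MHz.
k=1: 19 MHz, 46.2 MHz.
k=2: 51.6 MHz, 78.8 MHz.
k=3: 84.2 MHz, 111.4 MHz.
Within [44.6 MHz, 62.8 MHz]: 46.2 MHz, 51.6 MHz.

46.2 MHz, 51.6 MHz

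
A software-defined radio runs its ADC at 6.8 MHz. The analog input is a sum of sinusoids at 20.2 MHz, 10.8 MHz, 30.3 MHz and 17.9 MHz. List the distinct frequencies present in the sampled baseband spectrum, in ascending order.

fs/2 = 3.4 MHz.
20.2 MHz mod fs = 6.6 MHz.
6.6 MHz > fs/2 = 3.4 MHz, folds to fs − 6.6 MHz = 0.2 MHz.
10.8 MHz mod fs = 4 MHz.
4 MHz > fs/2 = 3.4 MHz, folds to fs − 4 MHz = 2.8 MHz.
30.3 MHz mod fs = 3.1 MHz.
3.1 MHz ≤ fs/2 = 3.4 MHz, appears at 3.1 MHz.
17.9 MHz mod fs = 4.3 MHz.
4.3 MHz > fs/2 = 3.4 MHz, folds to fs − 4.3 MHz = 2.5 MHz.
Distinct values: {0.2 MHz, 2.5 MHz, 2.8 MHz, 3.1 MHz}.

0.2 MHz, 2.5 MHz, 2.8 MHz, 3.1 MHz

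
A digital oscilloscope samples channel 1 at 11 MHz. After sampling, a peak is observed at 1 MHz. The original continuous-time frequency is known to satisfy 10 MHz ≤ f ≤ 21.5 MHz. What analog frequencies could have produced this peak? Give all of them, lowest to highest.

10 MHz, 12 MHz, 21 MHz

Frequencies that alias to 1 MHz are k·fs ± 1 MHz for integer k ≥ 0.
k=0: 1 MHz.
k=1: 10 MHz, 12 MHz.
k=2: 21 MHz, 23 MHz.
k=3: 32 MHz, 34 MHz.
Within [10 MHz, 21.5 MHz]: 10 MHz, 12 MHz, 21 MHz.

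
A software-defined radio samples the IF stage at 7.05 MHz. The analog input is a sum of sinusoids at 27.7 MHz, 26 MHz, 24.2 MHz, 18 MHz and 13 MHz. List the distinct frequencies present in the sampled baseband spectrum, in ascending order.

0.5 MHz, 1.1 MHz, 2.2 MHz, 3.05 MHz, 3.15 MHz

fs/2 = 3.525 MHz.
27.7 MHz mod fs = 6.55 MHz.
6.55 MHz > fs/2 = 3.525 MHz, folds to fs − 6.55 MHz = 0.5 MHz.
26 MHz mod fs = 4.85 MHz.
4.85 MHz > fs/2 = 3.525 MHz, folds to fs − 4.85 MHz = 2.2 MHz.
24.2 MHz mod fs = 3.05 MHz.
3.05 MHz ≤ fs/2 = 3.525 MHz, appears at 3.05 MHz.
18 MHz mod fs = 3.9 MHz.
3.9 MHz > fs/2 = 3.525 MHz, folds to fs − 3.9 MHz = 3.15 MHz.
13 MHz mod fs = 5.95 MHz.
5.95 MHz > fs/2 = 3.525 MHz, folds to fs − 5.95 MHz = 1.1 MHz.
Distinct values: {0.5 MHz, 1.1 MHz, 2.2 MHz, 3.05 MHz, 3.15 MHz}.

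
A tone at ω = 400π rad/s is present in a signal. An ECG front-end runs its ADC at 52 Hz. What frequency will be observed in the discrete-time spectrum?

ω = 400π rad/s → f = ω/(2π) = 200 Hz.
200 Hz mod fs = 44 Hz.
44 Hz > fs/2 = 26 Hz, folds to fs − 44 Hz = 8 Hz.

8 Hz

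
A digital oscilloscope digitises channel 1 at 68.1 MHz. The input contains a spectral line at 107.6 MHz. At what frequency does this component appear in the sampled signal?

28.6 MHz

107.6 MHz mod fs = 39.5 MHz.
39.5 MHz > fs/2 = 34.05 MHz, folds to fs − 39.5 MHz = 28.6 MHz.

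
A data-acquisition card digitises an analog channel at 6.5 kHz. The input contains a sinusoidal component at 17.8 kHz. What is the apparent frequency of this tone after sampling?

17.8 kHz mod fs = 4.8 kHz.
4.8 kHz > fs/2 = 3.25 kHz, folds to fs − 4.8 kHz = 1.7 kHz.

1.7 kHz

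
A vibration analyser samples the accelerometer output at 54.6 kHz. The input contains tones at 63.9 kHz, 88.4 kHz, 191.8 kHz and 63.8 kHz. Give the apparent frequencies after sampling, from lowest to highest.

9.2 kHz, 9.3 kHz, 20.8 kHz, 26.6 kHz

fs/2 = 27.3 kHz.
63.9 kHz mod fs = 9.3 kHz.
9.3 kHz ≤ fs/2 = 27.3 kHz, appears at 9.3 kHz.
88.4 kHz mod fs = 33.8 kHz.
33.8 kHz > fs/2 = 27.3 kHz, folds to fs − 33.8 kHz = 20.8 kHz.
191.8 kHz mod fs = 28 kHz.
28 kHz > fs/2 = 27.3 kHz, folds to fs − 28 kHz = 26.6 kHz.
63.8 kHz mod fs = 9.2 kHz.
9.2 kHz ≤ fs/2 = 27.3 kHz, appears at 9.2 kHz.
Distinct values: {9.2 kHz, 9.3 kHz, 20.8 kHz, 26.6 kHz}.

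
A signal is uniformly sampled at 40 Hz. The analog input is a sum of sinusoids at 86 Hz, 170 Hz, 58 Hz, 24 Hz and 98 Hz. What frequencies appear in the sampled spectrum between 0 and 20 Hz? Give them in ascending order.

fs/2 = 20 Hz.
86 Hz mod fs = 6 Hz.
6 Hz ≤ fs/2 = 20 Hz, appears at 6 Hz.
170 Hz mod fs = 10 Hz.
10 Hz ≤ fs/2 = 20 Hz, appears at 10 Hz.
58 Hz mod fs = 18 Hz.
18 Hz ≤ fs/2 = 20 Hz, appears at 18 Hz.
24 Hz > fs/2 = 20 Hz, folds to fs − 24 Hz = 16 Hz.
98 Hz mod fs = 18 Hz.
18 Hz ≤ fs/2 = 20 Hz, appears at 18 Hz.
Distinct values: {6 Hz, 10 Hz, 16 Hz, 18 Hz}.

6 Hz, 10 Hz, 16 Hz, 18 Hz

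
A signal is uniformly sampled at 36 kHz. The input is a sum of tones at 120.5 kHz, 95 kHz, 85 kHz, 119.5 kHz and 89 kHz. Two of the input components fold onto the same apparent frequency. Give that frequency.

13 kHz

fs/2 = 18 kHz.
120.5 kHz mod fs = 12.5 kHz.
12.5 kHz ≤ fs/2 = 18 kHz, appears at 12.5 kHz.
95 kHz mod fs = 23 kHz.
23 kHz > fs/2 = 18 kHz, folds to fs − 23 kHz = 13 kHz.
85 kHz mod fs = 13 kHz.
13 kHz ≤ fs/2 = 18 kHz, appears at 13 kHz.
119.5 kHz mod fs = 11.5 kHz.
11.5 kHz ≤ fs/2 = 18 kHz, appears at 11.5 kHz.
89 kHz mod fs = 17 kHz.
17 kHz ≤ fs/2 = 18 kHz, appears at 17 kHz.
85 kHz and 95 kHz both map to 13 kHz.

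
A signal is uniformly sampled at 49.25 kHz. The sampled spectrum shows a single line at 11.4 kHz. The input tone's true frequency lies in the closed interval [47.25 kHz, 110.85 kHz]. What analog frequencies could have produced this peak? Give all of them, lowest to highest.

Frequencies that alias to 11.4 kHz are k·fs ± 11.4 kHz for integer k ≥ 0.
k=0: 11.4 kHz.
k=1: 37.85 kHz, 60.65 kHz.
k=2: 87.1 kHz, 109.9 kHz.
k=3: 136.35 kHz, 159.15 kHz.
Within [47.25 kHz, 110.85 kHz]: 60.65 kHz, 87.1 kHz, 109.9 kHz.

60.65 kHz, 87.1 kHz, 109.9 kHz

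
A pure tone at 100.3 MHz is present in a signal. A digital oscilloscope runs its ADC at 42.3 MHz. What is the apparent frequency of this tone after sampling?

100.3 MHz mod fs = 15.7 MHz.
15.7 MHz ≤ fs/2 = 21.15 MHz, appears at 15.7 MHz.

15.7 MHz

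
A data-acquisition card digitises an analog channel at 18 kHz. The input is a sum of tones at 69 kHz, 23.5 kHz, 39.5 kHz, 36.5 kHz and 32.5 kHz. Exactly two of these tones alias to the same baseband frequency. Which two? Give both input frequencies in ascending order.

fs/2 = 9 kHz.
69 kHz mod fs = 15 kHz.
15 kHz > fs/2 = 9 kHz, folds to fs − 15 kHz = 3 kHz.
23.5 kHz mod fs = 5.5 kHz.
5.5 kHz ≤ fs/2 = 9 kHz, appears at 5.5 kHz.
39.5 kHz mod fs = 3.5 kHz.
3.5 kHz ≤ fs/2 = 9 kHz, appears at 3.5 kHz.
36.5 kHz mod fs = 0.5 kHz.
0.5 kHz ≤ fs/2 = 9 kHz, appears at 0.5 kHz.
32.5 kHz mod fs = 14.5 kHz.
14.5 kHz > fs/2 = 9 kHz, folds to fs − 14.5 kHz = 3.5 kHz.
32.5 kHz and 39.5 kHz both map to 3.5 kHz.

32.5 kHz, 39.5 kHz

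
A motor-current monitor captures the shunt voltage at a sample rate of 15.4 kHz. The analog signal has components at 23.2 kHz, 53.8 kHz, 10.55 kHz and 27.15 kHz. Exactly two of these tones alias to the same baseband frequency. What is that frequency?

fs/2 = 7.7 kHz.
23.2 kHz mod fs = 7.8 kHz.
7.8 kHz > fs/2 = 7.7 kHz, folds to fs − 7.8 kHz = 7.6 kHz.
53.8 kHz mod fs = 7.6 kHz.
7.6 kHz ≤ fs/2 = 7.7 kHz, appears at 7.6 kHz.
10.55 kHz > fs/2 = 7.7 kHz, folds to fs − 10.55 kHz = 4.85 kHz.
27.15 kHz mod fs = 11.75 kHz.
11.75 kHz > fs/2 = 7.7 kHz, folds to fs − 11.75 kHz = 3.65 kHz.
23.2 kHz and 53.8 kHz both map to 7.6 kHz.

7.6 kHz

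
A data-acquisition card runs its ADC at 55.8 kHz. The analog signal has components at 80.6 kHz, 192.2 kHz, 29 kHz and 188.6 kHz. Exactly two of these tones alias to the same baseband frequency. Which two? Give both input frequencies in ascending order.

fs/2 = 27.9 kHz.
80.6 kHz mod fs = 24.8 kHz.
24.8 kHz ≤ fs/2 = 27.9 kHz, appears at 24.8 kHz.
192.2 kHz mod fs = 24.8 kHz.
24.8 kHz ≤ fs/2 = 27.9 kHz, appears at 24.8 kHz.
29 kHz > fs/2 = 27.9 kHz, folds to fs − 29 kHz = 26.8 kHz.
188.6 kHz mod fs = 21.2 kHz.
21.2 kHz ≤ fs/2 = 27.9 kHz, appears at 21.2 kHz.
80.6 kHz and 192.2 kHz both map to 24.8 kHz.

80.6 kHz, 192.2 kHz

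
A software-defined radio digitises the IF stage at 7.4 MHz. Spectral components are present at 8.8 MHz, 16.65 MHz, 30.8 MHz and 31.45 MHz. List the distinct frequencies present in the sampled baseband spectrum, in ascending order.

fs/2 = 3.7 MHz.
8.8 MHz mod fs = 1.4 MHz.
1.4 MHz ≤ fs/2 = 3.7 MHz, appears at 1.4 MHz.
16.65 MHz mod fs = 1.85 MHz.
1.85 MHz ≤ fs/2 = 3.7 MHz, appears at 1.85 MHz.
30.8 MHz mod fs = 1.2 MHz.
1.2 MHz ≤ fs/2 = 3.7 MHz, appears at 1.2 MHz.
31.45 MHz mod fs = 1.85 MHz.
1.85 MHz ≤ fs/2 = 3.7 MHz, appears at 1.85 MHz.
Distinct values: {1.2 MHz, 1.4 MHz, 1.85 MHz}.

1.2 MHz, 1.4 MHz, 1.85 MHz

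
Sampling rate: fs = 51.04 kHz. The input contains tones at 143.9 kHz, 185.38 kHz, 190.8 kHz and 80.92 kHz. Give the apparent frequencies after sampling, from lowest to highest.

9.22 kHz, 13.36 kHz, 18.78 kHz, 21.16 kHz

fs/2 = 25.52 kHz.
143.9 kHz mod fs = 41.82 kHz.
41.82 kHz > fs/2 = 25.52 kHz, folds to fs − 41.82 kHz = 9.22 kHz.
185.38 kHz mod fs = 32.26 kHz.
32.26 kHz > fs/2 = 25.52 kHz, folds to fs − 32.26 kHz = 18.78 kHz.
190.8 kHz mod fs = 37.68 kHz.
37.68 kHz > fs/2 = 25.52 kHz, folds to fs − 37.68 kHz = 13.36 kHz.
80.92 kHz mod fs = 29.88 kHz.
29.88 kHz > fs/2 = 25.52 kHz, folds to fs − 29.88 kHz = 21.16 kHz.
Distinct values: {9.22 kHz, 13.36 kHz, 18.78 kHz, 21.16 kHz}.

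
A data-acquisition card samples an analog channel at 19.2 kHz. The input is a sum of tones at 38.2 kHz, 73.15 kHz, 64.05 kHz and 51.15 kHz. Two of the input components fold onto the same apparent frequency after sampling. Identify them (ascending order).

fs/2 = 9.6 kHz.
38.2 kHz mod fs = 19 kHz.
19 kHz > fs/2 = 9.6 kHz, folds to fs − 19 kHz = 0.2 kHz.
73.15 kHz mod fs = 15.55 kHz.
15.55 kHz > fs/2 = 9.6 kHz, folds to fs − 15.55 kHz = 3.65 kHz.
64.05 kHz mod fs = 6.45 kHz.
6.45 kHz ≤ fs/2 = 9.6 kHz, appears at 6.45 kHz.
51.15 kHz mod fs = 12.75 kHz.
12.75 kHz > fs/2 = 9.6 kHz, folds to fs − 12.75 kHz = 6.45 kHz.
51.15 kHz and 64.05 kHz both map to 6.45 kHz.

51.15 kHz, 64.05 kHz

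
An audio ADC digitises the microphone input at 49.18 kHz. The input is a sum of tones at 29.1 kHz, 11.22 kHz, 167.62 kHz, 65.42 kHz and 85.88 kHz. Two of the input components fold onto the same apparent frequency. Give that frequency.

fs/2 = 24.59 kHz.
29.1 kHz > fs/2 = 24.59 kHz, folds to fs − 29.1 kHz = 20.08 kHz.
11.22 kHz ≤ fs/2 = 24.59 kHz, passes unchanged.
167.62 kHz mod fs = 20.08 kHz.
20.08 kHz ≤ fs/2 = 24.59 kHz, appears at 20.08 kHz.
65.42 kHz mod fs = 16.24 kHz.
16.24 kHz ≤ fs/2 = 24.59 kHz, appears at 16.24 kHz.
85.88 kHz mod fs = 36.7 kHz.
36.7 kHz > fs/2 = 24.59 kHz, folds to fs − 36.7 kHz = 12.48 kHz.
29.1 kHz and 167.62 kHz both map to 20.08 kHz.

20.08 kHz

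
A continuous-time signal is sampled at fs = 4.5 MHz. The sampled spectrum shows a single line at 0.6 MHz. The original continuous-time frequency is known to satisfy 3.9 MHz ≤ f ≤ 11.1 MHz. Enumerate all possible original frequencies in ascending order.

3.9 MHz, 5.1 MHz, 8.4 MHz, 9.6 MHz

Frequencies that alias to 0.6 MHz are k·fs ± 0.6 MHz for integer k ≥ 0.
k=0: 0.6 MHz.
k=1: 3.9 MHz, 5.1 MHz.
k=2: 8.4 MHz, 9.6 MHz.
k=3: 12.9 MHz, 14.1 MHz.
Within [3.9 MHz, 11.1 MHz]: 3.9 MHz, 5.1 MHz, 8.4 MHz, 9.6 MHz.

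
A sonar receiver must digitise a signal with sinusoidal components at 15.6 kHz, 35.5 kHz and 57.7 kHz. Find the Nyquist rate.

115.4 kHz

Highest-frequency component: 57.7 kHz.
Nyquist rate = 2 × 57.7 kHz = 115.4 kHz.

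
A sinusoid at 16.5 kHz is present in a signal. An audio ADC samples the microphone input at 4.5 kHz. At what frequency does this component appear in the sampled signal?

16.5 kHz mod fs = 3 kHz.
3 kHz > fs/2 = 2.25 kHz, folds to fs − 3 kHz = 1.5 kHz.

1.5 kHz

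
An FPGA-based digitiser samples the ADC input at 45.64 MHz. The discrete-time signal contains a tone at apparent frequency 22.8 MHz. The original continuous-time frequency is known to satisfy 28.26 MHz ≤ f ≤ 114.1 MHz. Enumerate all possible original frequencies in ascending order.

68.44 MHz, 68.48 MHz, 114.08 MHz

Frequencies that alias to 22.8 MHz are k·fs ± 22.8 MHz for integer k ≥ 0.
k=0: 22.8 MHz.
k=1: 22.84 MHz, 68.44 MHz.
k=2: 68.48 MHz, 114.08 MHz.
k=3: 114.12 MHz, 159.72 MHz.
Within [28.26 MHz, 114.1 MHz]: 68.44 MHz, 68.48 MHz, 114.08 MHz.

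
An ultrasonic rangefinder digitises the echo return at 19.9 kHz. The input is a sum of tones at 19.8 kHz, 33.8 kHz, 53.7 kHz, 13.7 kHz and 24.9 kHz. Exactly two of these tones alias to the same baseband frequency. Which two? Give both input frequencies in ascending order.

33.8 kHz, 53.7 kHz

fs/2 = 9.95 kHz.
19.8 kHz > fs/2 = 9.95 kHz, folds to fs − 19.8 kHz = 0.1 kHz.
33.8 kHz mod fs = 13.9 kHz.
13.9 kHz > fs/2 = 9.95 kHz, folds to fs − 13.9 kHz = 6 kHz.
53.7 kHz mod fs = 13.9 kHz.
13.9 kHz > fs/2 = 9.95 kHz, folds to fs − 13.9 kHz = 6 kHz.
13.7 kHz > fs/2 = 9.95 kHz, folds to fs − 13.7 kHz = 6.2 kHz.
24.9 kHz mod fs = 5 kHz.
5 kHz ≤ fs/2 = 9.95 kHz, appears at 5 kHz.
33.8 kHz and 53.7 kHz both map to 6 kHz.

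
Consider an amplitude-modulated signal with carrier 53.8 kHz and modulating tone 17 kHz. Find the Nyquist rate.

AM sidebands sit at fc ± fm = 36.8 kHz and 70.8 kHz.
Highest-frequency component: 70.8 kHz.
Nyquist rate = 2 × 70.8 kHz = 141.6 kHz.

141.6 kHz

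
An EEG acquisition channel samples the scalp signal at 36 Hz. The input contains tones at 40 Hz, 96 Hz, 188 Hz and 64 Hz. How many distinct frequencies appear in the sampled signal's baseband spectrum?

3

fs/2 = 18 Hz.
40 Hz mod fs = 4 Hz.
4 Hz ≤ fs/2 = 18 Hz, appears at 4 Hz.
96 Hz mod fs = 24 Hz.
24 Hz > fs/2 = 18 Hz, folds to fs − 24 Hz = 12 Hz.
188 Hz mod fs = 8 Hz.
8 Hz ≤ fs/2 = 18 Hz, appears at 8 Hz.
64 Hz mod fs = 28 Hz.
28 Hz > fs/2 = 18 Hz, folds to fs − 28 Hz = 8 Hz.
Distinct values: {4 Hz, 8 Hz, 12 Hz} → 3.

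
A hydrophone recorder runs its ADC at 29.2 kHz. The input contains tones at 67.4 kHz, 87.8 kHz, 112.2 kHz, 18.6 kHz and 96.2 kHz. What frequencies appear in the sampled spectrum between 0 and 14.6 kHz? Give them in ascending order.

fs/2 = 14.6 kHz.
67.4 kHz mod fs = 9 kHz.
9 kHz ≤ fs/2 = 14.6 kHz, appears at 9 kHz.
87.8 kHz mod fs = 0.2 kHz.
0.2 kHz ≤ fs/2 = 14.6 kHz, appears at 0.2 kHz.
112.2 kHz mod fs = 24.6 kHz.
24.6 kHz > fs/2 = 14.6 kHz, folds to fs − 24.6 kHz = 4.6 kHz.
18.6 kHz > fs/2 = 14.6 kHz, folds to fs − 18.6 kHz = 10.6 kHz.
96.2 kHz mod fs = 8.6 kHz.
8.6 kHz ≤ fs/2 = 14.6 kHz, appears at 8.6 kHz.
Distinct values: {0.2 kHz, 4.6 kHz, 8.6 kHz, 9 kHz, 10.6 kHz}.

0.2 kHz, 4.6 kHz, 8.6 kHz, 9 kHz, 10.6 kHz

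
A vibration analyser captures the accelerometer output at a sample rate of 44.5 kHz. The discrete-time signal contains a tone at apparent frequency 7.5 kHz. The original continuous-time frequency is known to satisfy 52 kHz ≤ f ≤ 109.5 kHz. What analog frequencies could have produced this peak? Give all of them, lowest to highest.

52 kHz, 81.5 kHz, 96.5 kHz

Frequencies that alias to 7.5 kHz are k·fs ± 7.5 kHz for integer k ≥ 0.
k=0: 7.5 kHz.
k=1: 37 kHz, 52 kHz.
k=2: 81.5 kHz, 96.5 kHz.
k=3: 126 kHz, 141 kHz.
Within [52 kHz, 109.5 kHz]: 52 kHz, 81.5 kHz, 96.5 kHz.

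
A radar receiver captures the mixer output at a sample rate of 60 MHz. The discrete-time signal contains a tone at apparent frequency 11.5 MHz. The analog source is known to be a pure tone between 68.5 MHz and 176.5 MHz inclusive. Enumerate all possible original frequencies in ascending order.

Frequencies that alias to 11.5 MHz are k·fs ± 11.5 MHz for integer k ≥ 0.
k=0: 11.5 MHz.
k=1: 48.5 MHz, 71.5 MHz.
k=2: 108.5 MHz, 131.5 MHz.
k=3: 168.5 MHz, 191.5 MHz.
k=4: 228.5 MHz, 251.5 MHz.
Within [68.5 MHz, 176.5 MHz]: 71.5 MHz, 108.5 MHz, 131.5 MHz, 168.5 MHz.

71.5 MHz, 108.5 MHz, 131.5 MHz, 168.5 MHz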